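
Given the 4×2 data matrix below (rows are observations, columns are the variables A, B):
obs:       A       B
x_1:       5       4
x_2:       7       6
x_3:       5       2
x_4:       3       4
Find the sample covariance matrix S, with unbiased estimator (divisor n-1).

Step 1 — column means:
  mean(A) = (5 + 7 + 5 + 3) / 4 = 20/4 = 5
  mean(B) = (4 + 6 + 2 + 4) / 4 = 16/4 = 4

Step 2 — sample covariance S[i,j] = (1/(n-1)) · Σ_k (x_{k,i} - mean_i) · (x_{k,j} - mean_j), with n-1 = 3.
  S[A,A] = ((0)·(0) + (2)·(2) + (0)·(0) + (-2)·(-2)) / 3 = 8/3 = 2.6667
  S[A,B] = ((0)·(0) + (2)·(2) + (0)·(-2) + (-2)·(0)) / 3 = 4/3 = 1.3333
  S[B,B] = ((0)·(0) + (2)·(2) + (-2)·(-2) + (0)·(0)) / 3 = 8/3 = 2.6667

S is symmetric (S[j,i] = S[i,j]). Assembling:

S = [[2.6667, 1.3333],
 [1.3333, 2.6667]]


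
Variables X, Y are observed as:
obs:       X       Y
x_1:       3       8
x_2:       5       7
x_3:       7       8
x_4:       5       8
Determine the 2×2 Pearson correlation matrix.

Step 1 — column means:
  mean(X) = (3 + 5 + 7 + 5) / 4 = 20/4 = 5
  mean(Y) = (8 + 7 + 8 + 8) / 4 = 31/4 = 7.75

Step 2 — sample variances and covariances s[i,j] = (1/(n-1)) · Σ_k (x_{k,i} - mean_i) · (x_{k,j} - mean_j), with n-1 = 3:
  s[X,X] = ((-2)·(-2) + (0)·(0) + (2)·(2) + (0)·(0)) / 3 = 8/3 = 2.6667
  s[X,Y] = ((-2)·(0.25) + (0)·(-0.75) + (2)·(0.25) + (0)·(0.25)) / 3 = 0/3 = 0
  s[Y,Y] = ((0.25)·(0.25) + (-0.75)·(-0.75) + (0.25)·(0.25) + (0.25)·(0.25)) / 3 = 0.75/3 = 0.25
  Sample standard deviations s_i = √(s[i,i]):
  s(X) = √(2.6667) = 1.633
  s(Y) = √(0.25) = 0.5

Step 3 — r_{ij} = s_{ij} / (s_i · s_j):
  r[X,X] = 1 (diagonal).
  r[X,Y] = 0 / (1.633 · 0.5) = 0 / 0.8165 = 0
  r[Y,Y] = 1 (diagonal).

R is symmetric with unit diagonal. Assembling:

R = [[1, 0],
 [0, 1]]


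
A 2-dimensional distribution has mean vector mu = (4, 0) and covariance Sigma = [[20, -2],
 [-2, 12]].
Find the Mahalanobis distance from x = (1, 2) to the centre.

Step 1 — centre the observation: (x - mu) = (-3, 2).

Step 2 — invert Sigma. det(Sigma) = 20·12 - (-2)² = 236.
  Sigma^{-1} = (1/det) · [[d, -b], [-b, a]] = [[0.0508, 0.0085],
 [0.0085, 0.0847]].

Step 3 — form the quadratic (x - mu)^T · Sigma^{-1} · (x - mu):
  Sigma^{-1} · (x - mu) = (-0.1356, 0.1441).
  (x - mu)^T · [Sigma^{-1} · (x - mu)] = (-3)·(-0.1356) + (2)·(0.1441) = 0.6949.

Step 4 — take square root: d = √(0.6949) ≈ 0.8336.

d(x, mu) = √(0.6949) ≈ 0.8336


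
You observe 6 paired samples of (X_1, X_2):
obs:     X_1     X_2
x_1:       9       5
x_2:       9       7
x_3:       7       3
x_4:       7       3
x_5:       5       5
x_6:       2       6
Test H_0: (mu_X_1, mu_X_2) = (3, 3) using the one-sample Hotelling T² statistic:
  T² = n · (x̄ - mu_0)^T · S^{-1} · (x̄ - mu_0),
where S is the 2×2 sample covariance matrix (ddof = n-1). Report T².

Step 1 — sample mean vector:
  mean(X_1) = (9 + 9 + 7 + 7 + 5 + 2) / 6 = 39/6 = 6.5
  mean(X_2) = (5 + 7 + 3 + 3 + 5 + 6) / 6 = 29/6 = 4.8333
  x̄ = (6.5, 4.8333),  deviation x̄ - mu_0 = (6.5, 4.8333) - (3, 3) = (3.5, 1.8333).

Step 2 — sample covariance matrix, S[i,j] = (1/(n-1)) · Σ_k (x_{k,i} - mean_i) · (x_{k,j} - mean_j), divisor n-1 = 5:
  S[X_1,X_1] = ((2.5)·(2.5) + (2.5)·(2.5) + (0.5)·(0.5) + (0.5)·(0.5) + (-1.5)·(-1.5) + (-4.5)·(-4.5)) / 5 = 35.5/5 = 7.1
  S[X_1,X_2] = ((2.5)·(0.1667) + (2.5)·(2.1667) + (0.5)·(-1.8333) + (0.5)·(-1.8333) + (-1.5)·(0.1667) + (-4.5)·(1.1667)) / 5 = -1.5/5 = -0.3
  S[X_2,X_2] = ((0.1667)·(0.1667) + (2.1667)·(2.1667) + (-1.8333)·(-1.8333) + (-1.8333)·(-1.8333) + (0.1667)·(0.1667) + (1.1667)·(1.1667)) / 5 = 12.8333/5 = 2.5667
  S = [[7.1, -0.3],
 [-0.3, 2.5667]].

Step 3 — invert S. det(S) = 7.1·2.5667 - (-0.3)² = 18.1333.
  S^{-1} = (1/det) · [[d, -b], [-b, a]] = [[0.1415, 0.0165],
 [0.0165, 0.3915]].

Step 4 — quadratic form (x̄ - mu_0)^T · S^{-1} · (x̄ - mu_0):
  S^{-1} · (x̄ - mu_0) = (0.5257, 0.7757),
  (x̄ - mu_0)^T · [...] = (3.5)·(0.5257) + (1.8333)·(0.7757) = 3.2623.

Step 5 — scale by n: T² = 6 · 3.2623 = 19.5735.

T² ≈ 19.5735


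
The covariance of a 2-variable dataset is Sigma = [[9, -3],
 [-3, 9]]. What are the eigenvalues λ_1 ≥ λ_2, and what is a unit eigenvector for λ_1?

Step 1 — characteristic polynomial of 2×2 Sigma:
  det(Sigma - λI) = λ² - trace · λ + det = 0.
  trace = 9 + 9 = 18, det = 9·9 - (-3)² = 72.
Step 2 — discriminant:
  Δ = trace² - 4·det = 324 - 288 = 36.
Step 3 — eigenvalues:
  λ = (trace ± √Δ)/2 = (18 ± 6)/2,
  λ_1 = 12,  λ_2 = 6.

Step 4 — unit eigenvector for λ_1: solve (Sigma - λ_1 I)v = 0. First row:
  (9 - 12)·v_x + (-3)·v_y = 0, i.e. (-3)·v_x + (-3)·v_y = 0,
  so v ∝ (b, λ_1 - a) = (-3, 3); multiply by -1 so the first entry is positive: u = (3, -3).
  ||u|| = √((3)² + (-3)²) = √(18) ≈ 4.2426,
  v_1 = u/||u|| ≈ (0.7071, -0.7071) (||v_1|| = 1).

λ_1 = 12,  λ_2 = 6;  v_1 ≈ (0.7071, -0.7071)


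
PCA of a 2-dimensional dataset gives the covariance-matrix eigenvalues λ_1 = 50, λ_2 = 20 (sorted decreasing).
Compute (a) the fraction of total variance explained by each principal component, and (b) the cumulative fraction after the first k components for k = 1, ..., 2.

Step 1 — total variance = trace(Sigma) = Σ λ_i = 50 + 20 = 70.

Step 2 — fraction explained by component i = λ_i / Σ λ:
  PC1: 50/70 = 0.7143
  PC2: 20/70 = 0.2857

Step 3 — cumulative fraction after k components = (λ_1 + ... + λ_k) / Σ λ:
  k = 1: 50/70 = 0.7143
  k = 2: (50 + 20)/70 = 70/70 = 1

Summary (fraction, with percent):

explained: PC1 0.7143 (71.43%), PC2 0.2857 (28.57%);  cumulative: 0.7143, 1


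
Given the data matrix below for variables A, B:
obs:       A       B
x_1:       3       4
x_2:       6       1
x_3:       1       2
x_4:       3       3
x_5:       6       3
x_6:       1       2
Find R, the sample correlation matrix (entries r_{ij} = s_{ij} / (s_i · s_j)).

Step 1 — column means:
  mean(A) = (3 + 6 + 1 + 3 + 6 + 1) / 6 = 20/6 = 3.3333
  mean(B) = (4 + 1 + 2 + 3 + 3 + 2) / 6 = 15/6 = 2.5

Step 2 — sample variances and covariances s[i,j] = (1/(n-1)) · Σ_k (x_{k,i} - mean_i) · (x_{k,j} - mean_j), with n-1 = 5:
  s[A,A] = ((-0.3333)·(-0.3333) + (2.6667)·(2.6667) + (-2.3333)·(-2.3333) + (-0.3333)·(-0.3333) + (2.6667)·(2.6667) + (-2.3333)·(-2.3333)) / 5 = 25.3333/5 = 5.0667
  s[A,B] = ((-0.3333)·(1.5) + (2.6667)·(-1.5) + (-2.3333)·(-0.5) + (-0.3333)·(0.5) + (2.6667)·(0.5) + (-2.3333)·(-0.5)) / 5 = -1/5 = -0.2
  s[B,B] = ((1.5)·(1.5) + (-1.5)·(-1.5) + (-0.5)·(-0.5) + (0.5)·(0.5) + (0.5)·(0.5) + (-0.5)·(-0.5)) / 5 = 5.5/5 = 1.1
  Sample standard deviations s_i = √(s[i,i]):
  s(A) = √(5.0667) = 2.2509
  s(B) = √(1.1) = 1.0488

Step 3 — r_{ij} = s_{ij} / (s_i · s_j):
  r[A,A] = 1 (diagonal).
  r[A,B] = -0.2 / (2.2509 · 1.0488) = -0.2 / 2.3608 = -0.0847
  r[B,B] = 1 (diagonal).

R is symmetric with unit diagonal. Assembling:

R = [[1, -0.0847],
 [-0.0847, 1]]


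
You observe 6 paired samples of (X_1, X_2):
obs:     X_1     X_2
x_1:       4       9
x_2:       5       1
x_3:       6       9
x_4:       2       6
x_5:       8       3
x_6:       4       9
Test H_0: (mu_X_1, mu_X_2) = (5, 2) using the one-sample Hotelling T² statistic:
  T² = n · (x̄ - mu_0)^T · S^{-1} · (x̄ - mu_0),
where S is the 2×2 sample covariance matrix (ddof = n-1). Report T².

Step 1 — sample mean vector:
  mean(X_1) = (4 + 5 + 6 + 2 + 8 + 4) / 6 = 29/6 = 4.8333
  mean(X_2) = (9 + 1 + 9 + 6 + 3 + 9) / 6 = 37/6 = 6.1667
  x̄ = (4.8333, 6.1667),  deviation x̄ - mu_0 = (4.8333, 6.1667) - (5, 2) = (-0.1667, 4.1667).

Step 2 — sample covariance matrix, S[i,j] = (1/(n-1)) · Σ_k (x_{k,i} - mean_i) · (x_{k,j} - mean_j), divisor n-1 = 5:
  S[X_1,X_1] = ((-0.8333)·(-0.8333) + (0.1667)·(0.1667) + (1.1667)·(1.1667) + (-2.8333)·(-2.8333) + (3.1667)·(3.1667) + (-0.8333)·(-0.8333)) / 5 = 20.8333/5 = 4.1667
  S[X_1,X_2] = ((-0.8333)·(2.8333) + (0.1667)·(-5.1667) + (1.1667)·(2.8333) + (-2.8333)·(-0.1667) + (3.1667)·(-3.1667) + (-0.8333)·(2.8333)) / 5 = -11.8333/5 = -2.3667
  S[X_2,X_2] = ((2.8333)·(2.8333) + (-5.1667)·(-5.1667) + (2.8333)·(2.8333) + (-0.1667)·(-0.1667) + (-3.1667)·(-3.1667) + (2.8333)·(2.8333)) / 5 = 60.8333/5 = 12.1667
  S = [[4.1667, -2.3667],
 [-2.3667, 12.1667]].

Step 3 — invert S. det(S) = 4.1667·12.1667 - (-2.3667)² = 45.0933.
  S^{-1} = (1/det) · [[d, -b], [-b, a]] = [[0.2698, 0.0525],
 [0.0525, 0.0924]].

Step 4 — quadratic form (x̄ - mu_0)^T · S^{-1} · (x̄ - mu_0):
  S^{-1} · (x̄ - mu_0) = (0.1737, 0.3763),
  (x̄ - mu_0)^T · [...] = (-0.1667)·(0.1737) + (4.1667)·(0.3763) = 1.5388.

Step 5 — scale by n: T² = 6 · 1.5388 = 9.2327.

T² ≈ 9.2327


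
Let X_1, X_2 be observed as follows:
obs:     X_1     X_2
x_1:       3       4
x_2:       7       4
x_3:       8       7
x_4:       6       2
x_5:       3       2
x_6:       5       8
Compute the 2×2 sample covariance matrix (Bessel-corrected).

Step 1 — column means:
  mean(X_1) = (3 + 7 + 8 + 6 + 3 + 5) / 6 = 32/6 = 5.3333
  mean(X_2) = (4 + 4 + 7 + 2 + 2 + 8) / 6 = 27/6 = 4.5

Step 2 — sample covariance S[i,j] = (1/(n-1)) · Σ_k (x_{k,i} - mean_i) · (x_{k,j} - mean_j), with n-1 = 5.
  S[X_1,X_1] = ((-2.3333)·(-2.3333) + (1.6667)·(1.6667) + (2.6667)·(2.6667) + (0.6667)·(0.6667) + (-2.3333)·(-2.3333) + (-0.3333)·(-0.3333)) / 5 = 21.3333/5 = 4.2667
  S[X_1,X_2] = ((-2.3333)·(-0.5) + (1.6667)·(-0.5) + (2.6667)·(2.5) + (0.6667)·(-2.5) + (-2.3333)·(-2.5) + (-0.3333)·(3.5)) / 5 = 10/5 = 2
  S[X_2,X_2] = ((-0.5)·(-0.5) + (-0.5)·(-0.5) + (2.5)·(2.5) + (-2.5)·(-2.5) + (-2.5)·(-2.5) + (3.5)·(3.5)) / 5 = 31.5/5 = 6.3

S is symmetric (S[j,i] = S[i,j]). Assembling:

S = [[4.2667, 2],
 [2, 6.3]]


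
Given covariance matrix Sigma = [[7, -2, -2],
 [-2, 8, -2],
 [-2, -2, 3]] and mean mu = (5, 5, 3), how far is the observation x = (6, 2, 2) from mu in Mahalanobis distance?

Step 1 — centre the observation: (x - mu) = (1, -3, -1).

Step 2 — invert Sigma (cofactor / det for 3×3, or solve directly):
  Sigma^{-1} = [[0.25, 0.125, 0.25],
 [0.125, 0.2125, 0.225],
 [0.25, 0.225, 0.65]].

Step 3 — form the quadratic (x - mu)^T · Sigma^{-1} · (x - mu):
  Sigma^{-1} · (x - mu) = (-0.375, -0.7375, -1.075).
  (x - mu)^T · [Sigma^{-1} · (x - mu)] = (1)·(-0.375) + (-3)·(-0.7375) + (-1)·(-1.075) = 2.9125.

Step 4 — take square root: d = √(2.9125) ≈ 1.7066.

d(x, mu) = √(2.9125) ≈ 1.7066


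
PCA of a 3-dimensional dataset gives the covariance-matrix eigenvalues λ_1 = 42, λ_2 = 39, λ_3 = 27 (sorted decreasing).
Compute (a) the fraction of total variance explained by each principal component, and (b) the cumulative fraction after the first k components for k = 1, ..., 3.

Step 1 — total variance = trace(Sigma) = Σ λ_i = 42 + 39 + 27 = 108.

Step 2 — fraction explained by component i = λ_i / Σ λ:
  PC1: 42/108 = 0.3889
  PC2: 39/108 = 0.3611
  PC3: 27/108 = 0.25

Step 3 — cumulative fraction after k components = (λ_1 + ... + λ_k) / Σ λ:
  k = 1: 42/108 = 0.3889
  k = 2: (42 + 39)/108 = 81/108 = 0.75
  k = 3: (42 + 39 + 27)/108 = 108/108 = 1

Summary (fraction, with percent):

explained: PC1 0.3889 (38.89%), PC2 0.3611 (36.11%), PC3 0.25 (25%);  cumulative: 0.3889, 0.75, 1


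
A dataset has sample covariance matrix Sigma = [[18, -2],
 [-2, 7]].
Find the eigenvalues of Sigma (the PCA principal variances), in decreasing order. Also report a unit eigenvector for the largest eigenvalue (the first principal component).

Step 1 — characteristic polynomial of 2×2 Sigma:
  det(Sigma - λI) = λ² - trace · λ + det = 0.
  trace = 18 + 7 = 25, det = 18·7 - (-2)² = 122.
Step 2 — discriminant:
  Δ = trace² - 4·det = 625 - 488 = 137.
Step 3 — eigenvalues:
  λ = (trace ± √Δ)/2 = (25 ± 11.7047)/2,
  λ_1 = 18.3523,  λ_2 = 6.6477.

Step 4 — unit eigenvector for λ_1: solve (Sigma - λ_1 I)v = 0. First row:
  (18 - 18.3523)·v_x + (-2)·v_y = 0, i.e. (-0.3523)·v_x + (-2)·v_y = 0,
  so v ∝ (b, λ_1 - a) = (-2, 0.3523); multiply by -1 so the first entry is positive: u = (2, -0.3523).
  ||u|| = √((2)² + (-0.3523)²) = √(4.1242) ≈ 2.0308,
  v_1 = u/||u|| ≈ (0.9848, -0.1735) (||v_1|| = 1).

λ_1 = 18.3523,  λ_2 = 6.6477;  v_1 ≈ (0.9848, -0.1735)


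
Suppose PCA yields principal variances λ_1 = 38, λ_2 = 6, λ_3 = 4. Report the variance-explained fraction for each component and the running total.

Step 1 — total variance = trace(Sigma) = Σ λ_i = 38 + 6 + 4 = 48.

Step 2 — fraction explained by component i = λ_i / Σ λ:
  PC1: 38/48 = 0.7917
  PC2: 6/48 = 0.125
  PC3: 4/48 = 0.0833

Step 3 — cumulative fraction after k components = (λ_1 + ... + λ_k) / Σ λ:
  k = 1: 38/48 = 0.7917
  k = 2: (38 + 6)/48 = 44/48 = 0.9167
  k = 3: (38 + 6 + 4)/48 = 48/48 = 1

Summary (fraction, with percent):

explained: PC1 0.7917 (79.17%), PC2 0.125 (12.5%), PC3 0.0833 (8.33%);  cumulative: 0.7917, 0.9167, 1


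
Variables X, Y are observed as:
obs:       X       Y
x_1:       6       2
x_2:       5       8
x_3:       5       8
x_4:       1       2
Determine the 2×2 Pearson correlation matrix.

Step 1 — column means:
  mean(X) = (6 + 5 + 5 + 1) / 4 = 17/4 = 4.25
  mean(Y) = (2 + 8 + 8 + 2) / 4 = 20/4 = 5

Step 2 — sample variances and covariances s[i,j] = (1/(n-1)) · Σ_k (x_{k,i} - mean_i) · (x_{k,j} - mean_j), with n-1 = 3:
  s[X,X] = ((1.75)·(1.75) + (0.75)·(0.75) + (0.75)·(0.75) + (-3.25)·(-3.25)) / 3 = 14.75/3 = 4.9167
  s[X,Y] = ((1.75)·(-3) + (0.75)·(3) + (0.75)·(3) + (-3.25)·(-3)) / 3 = 9/3 = 3
  s[Y,Y] = ((-3)·(-3) + (3)·(3) + (3)·(3) + (-3)·(-3)) / 3 = 36/3 = 12
  Sample standard deviations s_i = √(s[i,i]):
  s(X) = √(4.9167) = 2.2174
  s(Y) = √(12) = 3.4641

Step 3 — r_{ij} = s_{ij} / (s_i · s_j):
  r[X,X] = 1 (diagonal).
  r[X,Y] = 3 / (2.2174 · 3.4641) = 3 / 7.6811 = 0.3906
  r[Y,Y] = 1 (diagonal).

R is symmetric with unit diagonal. Assembling:

R = [[1, 0.3906],
 [0.3906, 1]]


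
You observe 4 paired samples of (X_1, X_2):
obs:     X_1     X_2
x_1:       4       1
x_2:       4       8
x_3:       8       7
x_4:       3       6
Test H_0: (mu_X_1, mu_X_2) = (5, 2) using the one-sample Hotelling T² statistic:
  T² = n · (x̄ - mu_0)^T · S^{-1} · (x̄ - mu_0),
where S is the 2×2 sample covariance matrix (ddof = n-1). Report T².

Step 1 — sample mean vector:
  mean(X_1) = (4 + 4 + 8 + 3) / 4 = 19/4 = 4.75
  mean(X_2) = (1 + 8 + 7 + 6) / 4 = 22/4 = 5.5
  x̄ = (4.75, 5.5),  deviation x̄ - mu_0 = (4.75, 5.5) - (5, 2) = (-0.25, 3.5).

Step 2 — sample covariance matrix, S[i,j] = (1/(n-1)) · Σ_k (x_{k,i} - mean_i) · (x_{k,j} - mean_j), divisor n-1 = 3:
  S[X_1,X_1] = ((-0.75)·(-0.75) + (-0.75)·(-0.75) + (3.25)·(3.25) + (-1.75)·(-1.75)) / 3 = 14.75/3 = 4.9167
  S[X_1,X_2] = ((-0.75)·(-4.5) + (-0.75)·(2.5) + (3.25)·(1.5) + (-1.75)·(0.5)) / 3 = 5.5/3 = 1.8333
  S[X_2,X_2] = ((-4.5)·(-4.5) + (2.5)·(2.5) + (1.5)·(1.5) + (0.5)·(0.5)) / 3 = 29/3 = 9.6667
  S = [[4.9167, 1.8333],
 [1.8333, 9.6667]].

Step 3 — invert S. det(S) = 4.9167·9.6667 - (1.8333)² = 44.1667.
  S^{-1} = (1/det) · [[d, -b], [-b, a]] = [[0.2189, -0.0415],
 [-0.0415, 0.1113]].

Step 4 — quadratic form (x̄ - mu_0)^T · S^{-1} · (x̄ - mu_0):
  S^{-1} · (x̄ - mu_0) = (-0.2, 0.4),
  (x̄ - mu_0)^T · [...] = (-0.25)·(-0.2) + (3.5)·(0.4) = 1.45.

Step 5 — scale by n: T² = 4 · 1.45 = 5.8.

T² ≈ 5.8


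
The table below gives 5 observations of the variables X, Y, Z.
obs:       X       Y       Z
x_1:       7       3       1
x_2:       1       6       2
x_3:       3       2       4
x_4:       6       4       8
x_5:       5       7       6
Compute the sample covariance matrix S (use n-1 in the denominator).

Step 1 — column means:
  mean(X) = (7 + 1 + 3 + 6 + 5) / 5 = 22/5 = 4.4
  mean(Y) = (3 + 6 + 2 + 4 + 7) / 5 = 22/5 = 4.4
  mean(Z) = (1 + 2 + 4 + 8 + 6) / 5 = 21/5 = 4.2

Step 2 — sample covariance S[i,j] = (1/(n-1)) · Σ_k (x_{k,i} - mean_i) · (x_{k,j} - mean_j), with n-1 = 4.
  S[X,X] = ((2.6)·(2.6) + (-3.4)·(-3.4) + (-1.4)·(-1.4) + (1.6)·(1.6) + (0.6)·(0.6)) / 4 = 23.2/4 = 5.8
  S[X,Y] = ((2.6)·(-1.4) + (-3.4)·(1.6) + (-1.4)·(-2.4) + (1.6)·(-0.4) + (0.6)·(2.6)) / 4 = -4.8/4 = -1.2
  S[X,Z] = ((2.6)·(-3.2) + (-3.4)·(-2.2) + (-1.4)·(-0.2) + (1.6)·(3.8) + (0.6)·(1.8)) / 4 = 6.6/4 = 1.65
  S[Y,Y] = ((-1.4)·(-1.4) + (1.6)·(1.6) + (-2.4)·(-2.4) + (-0.4)·(-0.4) + (2.6)·(2.6)) / 4 = 17.2/4 = 4.3
  S[Y,Z] = ((-1.4)·(-3.2) + (1.6)·(-2.2) + (-2.4)·(-0.2) + (-0.4)·(3.8) + (2.6)·(1.8)) / 4 = 4.6/4 = 1.15
  S[Z,Z] = ((-3.2)·(-3.2) + (-2.2)·(-2.2) + (-0.2)·(-0.2) + (3.8)·(3.8) + (1.8)·(1.8)) / 4 = 32.8/4 = 8.2

S is symmetric (S[j,i] = S[i,j]). Assembling:

S = [[5.8, -1.2, 1.65],
 [-1.2, 4.3, 1.15],
 [1.65, 1.15, 8.2]]


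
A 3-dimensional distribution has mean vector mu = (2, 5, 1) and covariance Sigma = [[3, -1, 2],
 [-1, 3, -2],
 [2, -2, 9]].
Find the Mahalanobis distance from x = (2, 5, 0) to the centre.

Step 1 — centre the observation: (x - mu) = (0, 0, -1).

Step 2 — invert Sigma (cofactor / det for 3×3, or solve directly):
  Sigma^{-1} = [[0.4107, 0.0893, -0.0714],
 [0.0893, 0.4107, 0.0714],
 [-0.0714, 0.0714, 0.1429]].

Step 3 — form the quadratic (x - mu)^T · Sigma^{-1} · (x - mu):
  Sigma^{-1} · (x - mu) = (0.0714, -0.0714, -0.1429).
  (x - mu)^T · [Sigma^{-1} · (x - mu)] = (0)·(0.0714) + (0)·(-0.0714) + (-1)·(-0.1429) = 0.1429.

Step 4 — take square root: d = √(0.1429) ≈ 0.378.

d(x, mu) = √(0.1429) ≈ 0.378


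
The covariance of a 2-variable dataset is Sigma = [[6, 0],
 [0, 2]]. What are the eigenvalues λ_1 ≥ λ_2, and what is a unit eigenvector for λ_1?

Step 1 — characteristic polynomial of 2×2 Sigma:
  det(Sigma - λI) = λ² - trace · λ + det = 0.
  trace = 6 + 2 = 8, det = 6·2 - (0)² = 12.
Step 2 — discriminant:
  Δ = trace² - 4·det = 64 - 48 = 16.
Step 3 — eigenvalues:
  λ = (trace ± √Δ)/2 = (8 ± 4)/2,
  λ_1 = 6,  λ_2 = 2.

Step 4 — unit eigenvector for λ_1: Sigma is diagonal, so its eigenvectors are the coordinate axes. λ_1 = 6 is the diagonal entry on the first coordinate axis, hence
  v_1 = (1, 0) (||v_1|| = 1).

λ_1 = 6,  λ_2 = 2;  v_1 ≈ (1, 0)


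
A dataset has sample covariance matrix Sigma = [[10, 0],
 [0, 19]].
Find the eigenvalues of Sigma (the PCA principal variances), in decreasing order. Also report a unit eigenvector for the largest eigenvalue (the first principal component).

Step 1 — characteristic polynomial of 2×2 Sigma:
  det(Sigma - λI) = λ² - trace · λ + det = 0.
  trace = 10 + 19 = 29, det = 10·19 - (0)² = 190.
Step 2 — discriminant:
  Δ = trace² - 4·det = 841 - 760 = 81.
Step 3 — eigenvalues:
  λ = (trace ± √Δ)/2 = (29 ± 9)/2,
  λ_1 = 19,  λ_2 = 10.

Step 4 — unit eigenvector for λ_1: Sigma is diagonal, so its eigenvectors are the coordinate axes. λ_1 = 19 is the diagonal entry on the second coordinate axis, hence
  v_1 = (0, 1) (||v_1|| = 1).

λ_1 = 19,  λ_2 = 10;  v_1 ≈ (0, 1)


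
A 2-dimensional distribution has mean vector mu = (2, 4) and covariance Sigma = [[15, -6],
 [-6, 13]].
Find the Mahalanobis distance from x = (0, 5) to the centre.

Step 1 — centre the observation: (x - mu) = (-2, 1).

Step 2 — invert Sigma. det(Sigma) = 15·13 - (-6)² = 159.
  Sigma^{-1} = (1/det) · [[d, -b], [-b, a]] = [[0.0818, 0.0377],
 [0.0377, 0.0943]].

Step 3 — form the quadratic (x - mu)^T · Sigma^{-1} · (x - mu):
  Sigma^{-1} · (x - mu) = (-0.1258, 0.0189).
  (x - mu)^T · [Sigma^{-1} · (x - mu)] = (-2)·(-0.1258) + (1)·(0.0189) = 0.2704.

Step 4 — take square root: d = √(0.2704) ≈ 0.52.

d(x, mu) = √(0.2704) ≈ 0.52


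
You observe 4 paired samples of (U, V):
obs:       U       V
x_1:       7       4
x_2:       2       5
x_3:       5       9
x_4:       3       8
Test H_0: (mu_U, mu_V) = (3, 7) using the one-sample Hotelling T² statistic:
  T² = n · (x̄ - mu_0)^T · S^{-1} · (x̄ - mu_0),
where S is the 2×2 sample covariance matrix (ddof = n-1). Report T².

Step 1 — sample mean vector:
  mean(U) = (7 + 2 + 5 + 3) / 4 = 17/4 = 4.25
  mean(V) = (4 + 5 + 9 + 8) / 4 = 26/4 = 6.5
  x̄ = (4.25, 6.5),  deviation x̄ - mu_0 = (4.25, 6.5) - (3, 7) = (1.25, -0.5).

Step 2 — sample covariance matrix, S[i,j] = (1/(n-1)) · Σ_k (x_{k,i} - mean_i) · (x_{k,j} - mean_j), divisor n-1 = 3:
  S[U,U] = ((2.75)·(2.75) + (-2.25)·(-2.25) + (0.75)·(0.75) + (-1.25)·(-1.25)) / 3 = 14.75/3 = 4.9167
  S[U,V] = ((2.75)·(-2.5) + (-2.25)·(-1.5) + (0.75)·(2.5) + (-1.25)·(1.5)) / 3 = -3.5/3 = -1.1667
  S[V,V] = ((-2.5)·(-2.5) + (-1.5)·(-1.5) + (2.5)·(2.5) + (1.5)·(1.5)) / 3 = 17/3 = 5.6667
  S = [[4.9167, -1.1667],
 [-1.1667, 5.6667]].

Step 3 — invert S. det(S) = 4.9167·5.6667 - (-1.1667)² = 26.5.
  S^{-1} = (1/det) · [[d, -b], [-b, a]] = [[0.2138, 0.044],
 [0.044, 0.1855]].

Step 4 — quadratic form (x̄ - mu_0)^T · S^{-1} · (x̄ - mu_0):
  S^{-1} · (x̄ - mu_0) = (0.2453, -0.0377),
  (x̄ - mu_0)^T · [...] = (1.25)·(0.2453) + (-0.5)·(-0.0377) = 0.3255.

Step 5 — scale by n: T² = 4 · 0.3255 = 1.3019.

T² ≈ 1.3019


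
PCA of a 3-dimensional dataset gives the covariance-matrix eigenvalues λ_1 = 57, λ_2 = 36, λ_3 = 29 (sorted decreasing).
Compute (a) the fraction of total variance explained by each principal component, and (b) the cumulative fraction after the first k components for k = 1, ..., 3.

Step 1 — total variance = trace(Sigma) = Σ λ_i = 57 + 36 + 29 = 122.

Step 2 — fraction explained by component i = λ_i / Σ λ:
  PC1: 57/122 = 0.4672
  PC2: 36/122 = 0.2951
  PC3: 29/122 = 0.2377

Step 3 — cumulative fraction after k components = (λ_1 + ... + λ_k) / Σ λ:
  k = 1: 57/122 = 0.4672
  k = 2: (57 + 36)/122 = 93/122 = 0.7623
  k = 3: (57 + 36 + 29)/122 = 122/122 = 1

Summary (fraction, with percent):

explained: PC1 0.4672 (46.72%), PC2 0.2951 (29.51%), PC3 0.2377 (23.77%);  cumulative: 0.4672, 0.7623, 1


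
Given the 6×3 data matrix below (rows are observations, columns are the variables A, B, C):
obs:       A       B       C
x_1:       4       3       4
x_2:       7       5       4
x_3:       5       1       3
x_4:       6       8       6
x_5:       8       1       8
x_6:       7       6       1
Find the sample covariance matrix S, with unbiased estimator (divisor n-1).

Step 1 — column means:
  mean(A) = (4 + 7 + 5 + 6 + 8 + 7) / 6 = 37/6 = 6.1667
  mean(B) = (3 + 5 + 1 + 8 + 1 + 6) / 6 = 24/6 = 4
  mean(C) = (4 + 4 + 3 + 6 + 8 + 1) / 6 = 26/6 = 4.3333

Step 2 — sample covariance S[i,j] = (1/(n-1)) · Σ_k (x_{k,i} - mean_i) · (x_{k,j} - mean_j), with n-1 = 5.
  S[A,A] = ((-2.1667)·(-2.1667) + (0.8333)·(0.8333) + (-1.1667)·(-1.1667) + (-0.1667)·(-0.1667) + (1.8333)·(1.8333) + (0.8333)·(0.8333)) / 5 = 10.8333/5 = 2.1667
  S[A,B] = ((-2.1667)·(-1) + (0.8333)·(1) + (-1.1667)·(-3) + (-0.1667)·(4) + (1.8333)·(-3) + (0.8333)·(2)) / 5 = 2/5 = 0.4
  S[A,C] = ((-2.1667)·(-0.3333) + (0.8333)·(-0.3333) + (-1.1667)·(-1.3333) + (-0.1667)·(1.6667) + (1.8333)·(3.6667) + (0.8333)·(-3.3333)) / 5 = 5.6667/5 = 1.1333
  S[B,B] = ((-1)·(-1) + (1)·(1) + (-3)·(-3) + (4)·(4) + (-3)·(-3) + (2)·(2)) / 5 = 40/5 = 8
  S[B,C] = ((-1)·(-0.3333) + (1)·(-0.3333) + (-3)·(-1.3333) + (4)·(1.6667) + (-3)·(3.6667) + (2)·(-3.3333)) / 5 = -7/5 = -1.4
  S[C,C] = ((-0.3333)·(-0.3333) + (-0.3333)·(-0.3333) + (-1.3333)·(-1.3333) + (1.6667)·(1.6667) + (3.6667)·(3.6667) + (-3.3333)·(-3.3333)) / 5 = 29.3333/5 = 5.8667

S is symmetric (S[j,i] = S[i,j]). Assembling:

S = [[2.1667, 0.4, 1.1333],
 [0.4, 8, -1.4],
 [1.1333, -1.4, 5.8667]]


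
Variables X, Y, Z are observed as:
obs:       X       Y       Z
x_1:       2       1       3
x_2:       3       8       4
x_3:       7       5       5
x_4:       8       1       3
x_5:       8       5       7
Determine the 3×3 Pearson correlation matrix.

Step 1 — column means:
  mean(X) = (2 + 3 + 7 + 8 + 8) / 5 = 28/5 = 5.6
  mean(Y) = (1 + 8 + 5 + 1 + 5) / 5 = 20/5 = 4
  mean(Z) = (3 + 4 + 5 + 3 + 7) / 5 = 22/5 = 4.4

Step 2 — sample variances and covariances s[i,j] = (1/(n-1)) · Σ_k (x_{k,i} - mean_i) · (x_{k,j} - mean_j), with n-1 = 4:
  s[X,X] = ((-3.6)·(-3.6) + (-2.6)·(-2.6) + (1.4)·(1.4) + (2.4)·(2.4) + (2.4)·(2.4)) / 4 = 33.2/4 = 8.3
  s[X,Y] = ((-3.6)·(-3) + (-2.6)·(4) + (1.4)·(1) + (2.4)·(-3) + (2.4)·(1)) / 4 = -3/4 = -0.75
  s[X,Z] = ((-3.6)·(-1.4) + (-2.6)·(-0.4) + (1.4)·(0.6) + (2.4)·(-1.4) + (2.4)·(2.6)) / 4 = 9.8/4 = 2.45
  s[Y,Y] = ((-3)·(-3) + (4)·(4) + (1)·(1) + (-3)·(-3) + (1)·(1)) / 4 = 36/4 = 9
  s[Y,Z] = ((-3)·(-1.4) + (4)·(-0.4) + (1)·(0.6) + (-3)·(-1.4) + (1)·(2.6)) / 4 = 10/4 = 2.5
  s[Z,Z] = ((-1.4)·(-1.4) + (-0.4)·(-0.4) + (0.6)·(0.6) + (-1.4)·(-1.4) + (2.6)·(2.6)) / 4 = 11.2/4 = 2.8
  Sample standard deviations s_i = √(s[i,i]):
  s(X) = √(8.3) = 2.881
  s(Y) = √(9) = 3
  s(Z) = √(2.8) = 1.6733

Step 3 — r_{ij} = s_{ij} / (s_i · s_j):
  r[X,X] = 1 (diagonal).
  r[X,Y] = -0.75 / (2.881 · 3) = -0.75 / 8.6429 = -0.0868
  r[X,Z] = 2.45 / (2.881 · 1.6733) = 2.45 / 4.8208 = 0.5082
  r[Y,Y] = 1 (diagonal).
  r[Y,Z] = 2.5 / (3 · 1.6733) = 2.5 / 5.02 = 0.498
  r[Z,Z] = 1 (diagonal).

R is symmetric with unit diagonal. Assembling:

R = [[1, -0.0868, 0.5082],
 [-0.0868, 1, 0.498],
 [0.5082, 0.498, 1]]


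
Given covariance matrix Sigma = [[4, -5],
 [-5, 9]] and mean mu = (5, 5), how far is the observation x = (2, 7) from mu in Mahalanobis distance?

Step 1 — centre the observation: (x - mu) = (-3, 2).

Step 2 — invert Sigma. det(Sigma) = 4·9 - (-5)² = 11.
  Sigma^{-1} = (1/det) · [[d, -b], [-b, a]] = [[0.8182, 0.4545],
 [0.4545, 0.3636]].

Step 3 — form the quadratic (x - mu)^T · Sigma^{-1} · (x - mu):
  Sigma^{-1} · (x - mu) = (-1.5455, -0.6364).
  (x - mu)^T · [Sigma^{-1} · (x - mu)] = (-3)·(-1.5455) + (2)·(-0.6364) = 3.3636.

Step 4 — take square root: d = √(3.3636) ≈ 1.834.

d(x, mu) = √(3.3636) ≈ 1.834


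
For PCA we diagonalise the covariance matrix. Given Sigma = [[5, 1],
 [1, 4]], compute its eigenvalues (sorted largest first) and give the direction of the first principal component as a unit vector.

Step 1 — characteristic polynomial of 2×2 Sigma:
  det(Sigma - λI) = λ² - trace · λ + det = 0.
  trace = 5 + 4 = 9, det = 5·4 - (1)² = 19.
Step 2 — discriminant:
  Δ = trace² - 4·det = 81 - 76 = 5.
Step 3 — eigenvalues:
  λ = (trace ± √Δ)/2 = (9 ± 2.2361)/2,
  λ_1 = 5.618,  λ_2 = 3.382.

Step 4 — unit eigenvector for λ_1: solve (Sigma - λ_1 I)v = 0. First row:
  (5 - 5.618)·v_x + (1)·v_y = 0, i.e. (-0.618)·v_x + (1)·v_y = 0,
  so v ∝ (b, λ_1 - a) = (1, 0.618) = u.
  ||u|| = √((1)² + (0.618)²) = √(1.382) ≈ 1.1756,
  v_1 = u/||u|| ≈ (0.8507, 0.5257) (||v_1|| = 1).

λ_1 = 5.618,  λ_2 = 3.382;  v_1 ≈ (0.8507, 0.5257)


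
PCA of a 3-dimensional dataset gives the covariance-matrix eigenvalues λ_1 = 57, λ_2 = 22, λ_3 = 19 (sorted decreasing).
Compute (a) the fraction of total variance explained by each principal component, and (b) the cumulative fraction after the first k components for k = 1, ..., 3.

Step 1 — total variance = trace(Sigma) = Σ λ_i = 57 + 22 + 19 = 98.

Step 2 — fraction explained by component i = λ_i / Σ λ:
  PC1: 57/98 = 0.5816
  PC2: 22/98 = 0.2245
  PC3: 19/98 = 0.1939

Step 3 — cumulative fraction after k components = (λ_1 + ... + λ_k) / Σ λ:
  k = 1: 57/98 = 0.5816
  k = 2: (57 + 22)/98 = 79/98 = 0.8061
  k = 3: (57 + 22 + 19)/98 = 98/98 = 1

Summary (fraction, with percent):

explained: PC1 0.5816 (58.16%), PC2 0.2245 (22.45%), PC3 0.1939 (19.39%);  cumulative: 0.5816, 0.8061, 1


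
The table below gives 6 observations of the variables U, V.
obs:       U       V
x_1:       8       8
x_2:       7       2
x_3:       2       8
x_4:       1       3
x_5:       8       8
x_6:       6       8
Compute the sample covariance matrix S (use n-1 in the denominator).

Step 1 — column means:
  mean(U) = (8 + 7 + 2 + 1 + 8 + 6) / 6 = 32/6 = 5.3333
  mean(V) = (8 + 2 + 8 + 3 + 8 + 8) / 6 = 37/6 = 6.1667

Step 2 — sample covariance S[i,j] = (1/(n-1)) · Σ_k (x_{k,i} - mean_i) · (x_{k,j} - mean_j), with n-1 = 5.
  S[U,U] = ((2.6667)·(2.6667) + (1.6667)·(1.6667) + (-3.3333)·(-3.3333) + (-4.3333)·(-4.3333) + (2.6667)·(2.6667) + (0.6667)·(0.6667)) / 5 = 47.3333/5 = 9.4667
  S[U,V] = ((2.6667)·(1.8333) + (1.6667)·(-4.1667) + (-3.3333)·(1.8333) + (-4.3333)·(-3.1667) + (2.6667)·(1.8333) + (0.6667)·(1.8333)) / 5 = 11.6667/5 = 2.3333
  S[V,V] = ((1.8333)·(1.8333) + (-4.1667)·(-4.1667) + (1.8333)·(1.8333) + (-3.1667)·(-3.1667) + (1.8333)·(1.8333) + (1.8333)·(1.8333)) / 5 = 40.8333/5 = 8.1667

S is symmetric (S[j,i] = S[i,j]). Assembling:

S = [[9.4667, 2.3333],
 [2.3333, 8.1667]]


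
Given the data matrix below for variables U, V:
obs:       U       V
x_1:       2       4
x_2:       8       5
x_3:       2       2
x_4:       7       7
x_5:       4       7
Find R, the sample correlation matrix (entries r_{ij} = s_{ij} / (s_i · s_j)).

Step 1 — column means:
  mean(U) = (2 + 8 + 2 + 7 + 4) / 5 = 23/5 = 4.6
  mean(V) = (4 + 5 + 2 + 7 + 7) / 5 = 25/5 = 5

Step 2 — sample variances and covariances s[i,j] = (1/(n-1)) · Σ_k (x_{k,i} - mean_i) · (x_{k,j} - mean_j), with n-1 = 4:
  s[U,U] = ((-2.6)·(-2.6) + (3.4)·(3.4) + (-2.6)·(-2.6) + (2.4)·(2.4) + (-0.6)·(-0.6)) / 4 = 31.2/4 = 7.8
  s[U,V] = ((-2.6)·(-1) + (3.4)·(0) + (-2.6)·(-3) + (2.4)·(2) + (-0.6)·(2)) / 4 = 14/4 = 3.5
  s[V,V] = ((-1)·(-1) + (0)·(0) + (-3)·(-3) + (2)·(2) + (2)·(2)) / 4 = 18/4 = 4.5
  Sample standard deviations s_i = √(s[i,i]):
  s(U) = √(7.8) = 2.7928
  s(V) = √(4.5) = 2.1213

Step 3 — r_{ij} = s_{ij} / (s_i · s_j):
  r[U,U] = 1 (diagonal).
  r[U,V] = 3.5 / (2.7928 · 2.1213) = 3.5 / 5.9245 = 0.5908
  r[V,V] = 1 (diagonal).

R is symmetric with unit diagonal. Assembling:

R = [[1, 0.5908],
 [0.5908, 1]]


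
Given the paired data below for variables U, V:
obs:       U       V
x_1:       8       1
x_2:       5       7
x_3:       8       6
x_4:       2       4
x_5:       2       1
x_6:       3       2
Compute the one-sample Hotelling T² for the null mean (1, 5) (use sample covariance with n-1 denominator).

Step 1 — sample mean vector:
  mean(U) = (8 + 5 + 8 + 2 + 2 + 3) / 6 = 28/6 = 4.6667
  mean(V) = (1 + 7 + 6 + 4 + 1 + 2) / 6 = 21/6 = 3.5
  x̄ = (4.6667, 3.5),  deviation x̄ - mu_0 = (4.6667, 3.5) - (1, 5) = (3.6667, -1.5).

Step 2 — sample covariance matrix, S[i,j] = (1/(n-1)) · Σ_k (x_{k,i} - mean_i) · (x_{k,j} - mean_j), divisor n-1 = 5:
  S[U,U] = ((3.3333)·(3.3333) + (0.3333)·(0.3333) + (3.3333)·(3.3333) + (-2.6667)·(-2.6667) + (-2.6667)·(-2.6667) + (-1.6667)·(-1.6667)) / 5 = 39.3333/5 = 7.8667
  S[U,V] = ((3.3333)·(-2.5) + (0.3333)·(3.5) + (3.3333)·(2.5) + (-2.6667)·(0.5) + (-2.6667)·(-2.5) + (-1.6667)·(-1.5)) / 5 = 9/5 = 1.8
  S[V,V] = ((-2.5)·(-2.5) + (3.5)·(3.5) + (2.5)·(2.5) + (0.5)·(0.5) + (-2.5)·(-2.5) + (-1.5)·(-1.5)) / 5 = 33.5/5 = 6.7
  S = [[7.8667, 1.8],
 [1.8, 6.7]].

Step 3 — invert S. det(S) = 7.8667·6.7 - (1.8)² = 49.4667.
  S^{-1} = (1/det) · [[d, -b], [-b, a]] = [[0.1354, -0.0364],
 [-0.0364, 0.159]].

Step 4 — quadratic form (x̄ - mu_0)^T · S^{-1} · (x̄ - mu_0):
  S^{-1} · (x̄ - mu_0) = (0.5512, -0.372),
  (x̄ - mu_0)^T · [...] = (3.6667)·(0.5512) + (-1.5)·(-0.372) = 2.5791.

Step 5 — scale by n: T² = 6 · 2.5791 = 15.4744.

T² ≈ 15.4744


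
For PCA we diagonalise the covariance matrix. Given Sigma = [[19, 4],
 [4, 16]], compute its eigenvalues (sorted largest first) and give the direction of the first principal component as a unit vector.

Step 1 — characteristic polynomial of 2×2 Sigma:
  det(Sigma - λI) = λ² - trace · λ + det = 0.
  trace = 19 + 16 = 35, det = 19·16 - (4)² = 288.
Step 2 — discriminant:
  Δ = trace² - 4·det = 1225 - 1152 = 73.
Step 3 — eigenvalues:
  λ = (trace ± √Δ)/2 = (35 ± 8.544)/2,
  λ_1 = 21.772,  λ_2 = 13.228.

Step 4 — unit eigenvector for λ_1: solve (Sigma - λ_1 I)v = 0. First row:
  (19 - 21.772)·v_x + (4)·v_y = 0, i.e. (-2.772)·v_x + (4)·v_y = 0,
  so v ∝ (b, λ_1 - a) = (4, 2.772) = u.
  ||u|| = √((4)² + (2.772)²) = √(23.684) ≈ 4.8666,
  v_1 = u/||u|| ≈ (0.8219, 0.5696) (||v_1|| = 1).

λ_1 = 21.772,  λ_2 = 13.228;  v_1 ≈ (0.8219, 0.5696)


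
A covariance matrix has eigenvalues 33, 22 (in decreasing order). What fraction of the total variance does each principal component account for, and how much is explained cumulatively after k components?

Step 1 — total variance = trace(Sigma) = Σ λ_i = 33 + 22 = 55.

Step 2 — fraction explained by component i = λ_i / Σ λ:
  PC1: 33/55 = 0.6
  PC2: 22/55 = 0.4

Step 3 — cumulative fraction after k components = (λ_1 + ... + λ_k) / Σ λ:
  k = 1: 33/55 = 0.6
  k = 2: (33 + 22)/55 = 55/55 = 1

Summary (fraction, with percent):

explained: PC1 0.6 (60%), PC2 0.4 (40%);  cumulative: 0.6, 1


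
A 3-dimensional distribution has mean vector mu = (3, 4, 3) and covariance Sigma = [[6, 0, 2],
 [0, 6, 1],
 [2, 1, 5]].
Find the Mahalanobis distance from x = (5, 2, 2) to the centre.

Step 1 — centre the observation: (x - mu) = (2, -2, -1).

Step 2 — invert Sigma (cofactor / det for 3×3, or solve directly):
  Sigma^{-1} = [[0.1933, 0.0133, -0.08],
 [0.0133, 0.1733, -0.04],
 [-0.08, -0.04, 0.24]].

Step 3 — form the quadratic (x - mu)^T · Sigma^{-1} · (x - mu):
  Sigma^{-1} · (x - mu) = (0.44, -0.28, -0.32).
  (x - mu)^T · [Sigma^{-1} · (x - mu)] = (2)·(0.44) + (-2)·(-0.28) + (-1)·(-0.32) = 1.76.

Step 4 — take square root: d = √(1.76) ≈ 1.3266.

d(x, mu) = √(1.76) ≈ 1.3266


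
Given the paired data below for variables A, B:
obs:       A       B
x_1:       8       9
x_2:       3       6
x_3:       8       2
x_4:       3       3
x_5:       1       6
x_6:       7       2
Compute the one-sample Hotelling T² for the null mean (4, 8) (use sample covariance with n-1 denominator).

Step 1 — sample mean vector:
  mean(A) = (8 + 3 + 8 + 3 + 1 + 7) / 6 = 30/6 = 5
  mean(B) = (9 + 6 + 2 + 3 + 6 + 2) / 6 = 28/6 = 4.6667
  x̄ = (5, 4.6667),  deviation x̄ - mu_0 = (5, 4.6667) - (4, 8) = (1, -3.3333).

Step 2 — sample covariance matrix, S[i,j] = (1/(n-1)) · Σ_k (x_{k,i} - mean_i) · (x_{k,j} - mean_j), divisor n-1 = 5:
  S[A,A] = ((3)·(3) + (-2)·(-2) + (3)·(3) + (-2)·(-2) + (-4)·(-4) + (2)·(2)) / 5 = 46/5 = 9.2
  S[A,B] = ((3)·(4.3333) + (-2)·(1.3333) + (3)·(-2.6667) + (-2)·(-1.6667) + (-4)·(1.3333) + (2)·(-2.6667)) / 5 = -5/5 = -1
  S[B,B] = ((4.3333)·(4.3333) + (1.3333)·(1.3333) + (-2.6667)·(-2.6667) + (-1.6667)·(-1.6667) + (1.3333)·(1.3333) + (-2.6667)·(-2.6667)) / 5 = 39.3333/5 = 7.8667
  S = [[9.2, -1],
 [-1, 7.8667]].

Step 3 — invert S. det(S) = 9.2·7.8667 - (-1)² = 71.3733.
  S^{-1} = (1/det) · [[d, -b], [-b, a]] = [[0.1102, 0.014],
 [0.014, 0.1289]].

Step 4 — quadratic form (x̄ - mu_0)^T · S^{-1} · (x̄ - mu_0):
  S^{-1} · (x̄ - mu_0) = (0.0635, -0.4157),
  (x̄ - mu_0)^T · [...] = (1)·(0.0635) + (-3.3333)·(-0.4157) = 1.449.

Step 5 — scale by n: T² = 6 · 1.449 = 8.6942.

T² ≈ 8.6942


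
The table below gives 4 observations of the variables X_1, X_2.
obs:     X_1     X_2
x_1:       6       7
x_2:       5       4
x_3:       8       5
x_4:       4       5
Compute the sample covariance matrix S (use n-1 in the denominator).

Step 1 — column means:
  mean(X_1) = (6 + 5 + 8 + 4) / 4 = 23/4 = 5.75
  mean(X_2) = (7 + 4 + 5 + 5) / 4 = 21/4 = 5.25

Step 2 — sample covariance S[i,j] = (1/(n-1)) · Σ_k (x_{k,i} - mean_i) · (x_{k,j} - mean_j), with n-1 = 3.
  S[X_1,X_1] = ((0.25)·(0.25) + (-0.75)·(-0.75) + (2.25)·(2.25) + (-1.75)·(-1.75)) / 3 = 8.75/3 = 2.9167
  S[X_1,X_2] = ((0.25)·(1.75) + (-0.75)·(-1.25) + (2.25)·(-0.25) + (-1.75)·(-0.25)) / 3 = 1.25/3 = 0.4167
  S[X_2,X_2] = ((1.75)·(1.75) + (-1.25)·(-1.25) + (-0.25)·(-0.25) + (-0.25)·(-0.25)) / 3 = 4.75/3 = 1.5833

S is symmetric (S[j,i] = S[i,j]). Assembling:

S = [[2.9167, 0.4167],
 [0.4167, 1.5833]]


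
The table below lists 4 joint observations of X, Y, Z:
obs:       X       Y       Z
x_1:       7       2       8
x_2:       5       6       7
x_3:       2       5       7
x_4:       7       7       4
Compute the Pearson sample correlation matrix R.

Step 1 — column means:
  mean(X) = (7 + 5 + 2 + 7) / 4 = 21/4 = 5.25
  mean(Y) = (2 + 6 + 5 + 7) / 4 = 20/4 = 5
  mean(Z) = (8 + 7 + 7 + 4) / 4 = 26/4 = 6.5

Step 2 — sample variances and covariances s[i,j] = (1/(n-1)) · Σ_k (x_{k,i} - mean_i) · (x_{k,j} - mean_j), with n-1 = 3:
  s[X,X] = ((1.75)·(1.75) + (-0.25)·(-0.25) + (-3.25)·(-3.25) + (1.75)·(1.75)) / 3 = 16.75/3 = 5.5833
  s[X,Y] = ((1.75)·(-3) + (-0.25)·(1) + (-3.25)·(0) + (1.75)·(2)) / 3 = -2/3 = -0.6667
  s[X,Z] = ((1.75)·(1.5) + (-0.25)·(0.5) + (-3.25)·(0.5) + (1.75)·(-2.5)) / 3 = -3.5/3 = -1.1667
  s[Y,Y] = ((-3)·(-3) + (1)·(1) + (0)·(0) + (2)·(2)) / 3 = 14/3 = 4.6667
  s[Y,Z] = ((-3)·(1.5) + (1)·(0.5) + (0)·(0.5) + (2)·(-2.5)) / 3 = -9/3 = -3
  s[Z,Z] = ((1.5)·(1.5) + (0.5)·(0.5) + (0.5)·(0.5) + (-2.5)·(-2.5)) / 3 = 9/3 = 3
  Sample standard deviations s_i = √(s[i,i]):
  s(X) = √(5.5833) = 2.3629
  s(Y) = √(4.6667) = 2.1602
  s(Z) = √(3) = 1.7321

Step 3 — r_{ij} = s_{ij} / (s_i · s_j):
  r[X,X] = 1 (diagonal).
  r[X,Y] = -0.6667 / (2.3629 · 2.1602) = -0.6667 / 5.1045 = -0.1306
  r[X,Z] = -1.1667 / (2.3629 · 1.7321) = -1.1667 / 4.0927 = -0.2851
  r[Y,Y] = 1 (diagonal).
  r[Y,Z] = -3 / (2.1602 · 1.7321) = -3 / 3.7417 = -0.8018
  r[Z,Z] = 1 (diagonal).

R is symmetric with unit diagonal. Assembling:

R = [[1, -0.1306, -0.2851],
 [-0.1306, 1, -0.8018],
 [-0.2851, -0.8018, 1]]


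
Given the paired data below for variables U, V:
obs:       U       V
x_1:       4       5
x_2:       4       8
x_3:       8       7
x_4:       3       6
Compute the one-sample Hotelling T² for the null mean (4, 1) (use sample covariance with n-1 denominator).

Step 1 — sample mean vector:
  mean(U) = (4 + 4 + 8 + 3) / 4 = 19/4 = 4.75
  mean(V) = (5 + 8 + 7 + 6) / 4 = 26/4 = 6.5
  x̄ = (4.75, 6.5),  deviation x̄ - mu_0 = (4.75, 6.5) - (4, 1) = (0.75, 5.5).

Step 2 — sample covariance matrix, S[i,j] = (1/(n-1)) · Σ_k (x_{k,i} - mean_i) · (x_{k,j} - mean_j), divisor n-1 = 3:
  S[U,U] = ((-0.75)·(-0.75) + (-0.75)·(-0.75) + (3.25)·(3.25) + (-1.75)·(-1.75)) / 3 = 14.75/3 = 4.9167
  S[U,V] = ((-0.75)·(-1.5) + (-0.75)·(1.5) + (3.25)·(0.5) + (-1.75)·(-0.5)) / 3 = 2.5/3 = 0.8333
  S[V,V] = ((-1.5)·(-1.5) + (1.5)·(1.5) + (0.5)·(0.5) + (-0.5)·(-0.5)) / 3 = 5/3 = 1.6667
  S = [[4.9167, 0.8333],
 [0.8333, 1.6667]].

Step 3 — invert S. det(S) = 4.9167·1.6667 - (0.8333)² = 7.5.
  S^{-1} = (1/det) · [[d, -b], [-b, a]] = [[0.2222, -0.1111],
 [-0.1111, 0.6556]].

Step 4 — quadratic form (x̄ - mu_0)^T · S^{-1} · (x̄ - mu_0):
  S^{-1} · (x̄ - mu_0) = (-0.4444, 3.5222),
  (x̄ - mu_0)^T · [...] = (0.75)·(-0.4444) + (5.5)·(3.5222) = 19.0389.

Step 5 — scale by n: T² = 4 · 19.0389 = 76.1556.

T² ≈ 76.1556


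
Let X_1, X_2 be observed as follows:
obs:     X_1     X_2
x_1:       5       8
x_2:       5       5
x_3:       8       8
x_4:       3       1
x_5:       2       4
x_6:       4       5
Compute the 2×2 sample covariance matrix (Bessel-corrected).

Step 1 — column means:
  mean(X_1) = (5 + 5 + 8 + 3 + 2 + 4) / 6 = 27/6 = 4.5
  mean(X_2) = (8 + 5 + 8 + 1 + 4 + 5) / 6 = 31/6 = 5.1667

Step 2 — sample covariance S[i,j] = (1/(n-1)) · Σ_k (x_{k,i} - mean_i) · (x_{k,j} - mean_j), with n-1 = 5.
  S[X_1,X_1] = ((0.5)·(0.5) + (0.5)·(0.5) + (3.5)·(3.5) + (-1.5)·(-1.5) + (-2.5)·(-2.5) + (-0.5)·(-0.5)) / 5 = 21.5/5 = 4.3
  S[X_1,X_2] = ((0.5)·(2.8333) + (0.5)·(-0.1667) + (3.5)·(2.8333) + (-1.5)·(-4.1667) + (-2.5)·(-1.1667) + (-0.5)·(-0.1667)) / 5 = 20.5/5 = 4.1
  S[X_2,X_2] = ((2.8333)·(2.8333) + (-0.1667)·(-0.1667) + (2.8333)·(2.8333) + (-4.1667)·(-4.1667) + (-1.1667)·(-1.1667) + (-0.1667)·(-0.1667)) / 5 = 34.8333/5 = 6.9667

S is symmetric (S[j,i] = S[i,j]). Assembling:

S = [[4.3, 4.1],
 [4.1, 6.9667]]


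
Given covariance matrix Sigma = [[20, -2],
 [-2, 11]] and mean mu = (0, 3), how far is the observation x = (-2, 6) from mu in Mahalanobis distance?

Step 1 — centre the observation: (x - mu) = (-2, 3).

Step 2 — invert Sigma. det(Sigma) = 20·11 - (-2)² = 216.
  Sigma^{-1} = (1/det) · [[d, -b], [-b, a]] = [[0.0509, 0.0093],
 [0.0093, 0.0926]].

Step 3 — form the quadratic (x - mu)^T · Sigma^{-1} · (x - mu):
  Sigma^{-1} · (x - mu) = (-0.0741, 0.2593).
  (x - mu)^T · [Sigma^{-1} · (x - mu)] = (-2)·(-0.0741) + (3)·(0.2593) = 0.9259.

Step 4 — take square root: d = √(0.9259) ≈ 0.9623.

d(x, mu) = √(0.9259) ≈ 0.9623
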